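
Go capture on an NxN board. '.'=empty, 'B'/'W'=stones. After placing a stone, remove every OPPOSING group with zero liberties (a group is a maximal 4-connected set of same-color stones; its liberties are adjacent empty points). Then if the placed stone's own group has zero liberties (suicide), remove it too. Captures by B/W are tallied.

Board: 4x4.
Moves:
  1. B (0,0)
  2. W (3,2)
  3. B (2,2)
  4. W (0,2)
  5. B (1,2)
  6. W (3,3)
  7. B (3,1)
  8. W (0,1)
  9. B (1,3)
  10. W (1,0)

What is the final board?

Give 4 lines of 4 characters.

Answer: .WW.
W.BB
..B.
.BWW

Derivation:
Move 1: B@(0,0) -> caps B=0 W=0
Move 2: W@(3,2) -> caps B=0 W=0
Move 3: B@(2,2) -> caps B=0 W=0
Move 4: W@(0,2) -> caps B=0 W=0
Move 5: B@(1,2) -> caps B=0 W=0
Move 6: W@(3,3) -> caps B=0 W=0
Move 7: B@(3,1) -> caps B=0 W=0
Move 8: W@(0,1) -> caps B=0 W=0
Move 9: B@(1,3) -> caps B=0 W=0
Move 10: W@(1,0) -> caps B=0 W=1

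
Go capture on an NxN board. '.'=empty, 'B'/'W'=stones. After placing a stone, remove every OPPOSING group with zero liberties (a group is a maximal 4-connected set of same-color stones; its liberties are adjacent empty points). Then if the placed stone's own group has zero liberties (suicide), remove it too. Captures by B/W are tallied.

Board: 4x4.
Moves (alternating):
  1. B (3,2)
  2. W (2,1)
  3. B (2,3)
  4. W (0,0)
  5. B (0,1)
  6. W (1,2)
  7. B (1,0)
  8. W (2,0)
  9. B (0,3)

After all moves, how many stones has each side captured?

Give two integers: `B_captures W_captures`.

Answer: 1 0

Derivation:
Move 1: B@(3,2) -> caps B=0 W=0
Move 2: W@(2,1) -> caps B=0 W=0
Move 3: B@(2,3) -> caps B=0 W=0
Move 4: W@(0,0) -> caps B=0 W=0
Move 5: B@(0,1) -> caps B=0 W=0
Move 6: W@(1,2) -> caps B=0 W=0
Move 7: B@(1,0) -> caps B=1 W=0
Move 8: W@(2,0) -> caps B=1 W=0
Move 9: B@(0,3) -> caps B=1 W=0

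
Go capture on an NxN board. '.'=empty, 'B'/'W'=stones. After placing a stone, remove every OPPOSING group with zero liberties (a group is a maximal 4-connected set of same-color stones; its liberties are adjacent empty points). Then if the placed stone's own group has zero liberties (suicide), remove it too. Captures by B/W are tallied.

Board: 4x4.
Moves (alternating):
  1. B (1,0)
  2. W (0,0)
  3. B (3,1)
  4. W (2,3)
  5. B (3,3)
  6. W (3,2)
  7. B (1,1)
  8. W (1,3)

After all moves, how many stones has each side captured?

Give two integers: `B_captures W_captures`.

Move 1: B@(1,0) -> caps B=0 W=0
Move 2: W@(0,0) -> caps B=0 W=0
Move 3: B@(3,1) -> caps B=0 W=0
Move 4: W@(2,3) -> caps B=0 W=0
Move 5: B@(3,3) -> caps B=0 W=0
Move 6: W@(3,2) -> caps B=0 W=1
Move 7: B@(1,1) -> caps B=0 W=1
Move 8: W@(1,3) -> caps B=0 W=1

Answer: 0 1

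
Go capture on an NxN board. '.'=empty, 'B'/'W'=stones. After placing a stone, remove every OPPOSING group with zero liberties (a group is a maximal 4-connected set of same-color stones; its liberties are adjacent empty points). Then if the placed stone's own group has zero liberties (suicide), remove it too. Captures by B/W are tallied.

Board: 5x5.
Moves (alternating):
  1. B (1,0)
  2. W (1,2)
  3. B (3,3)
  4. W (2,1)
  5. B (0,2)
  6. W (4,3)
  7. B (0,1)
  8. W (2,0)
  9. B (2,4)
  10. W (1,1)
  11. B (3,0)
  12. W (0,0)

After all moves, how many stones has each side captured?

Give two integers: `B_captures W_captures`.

Move 1: B@(1,0) -> caps B=0 W=0
Move 2: W@(1,2) -> caps B=0 W=0
Move 3: B@(3,3) -> caps B=0 W=0
Move 4: W@(2,1) -> caps B=0 W=0
Move 5: B@(0,2) -> caps B=0 W=0
Move 6: W@(4,3) -> caps B=0 W=0
Move 7: B@(0,1) -> caps B=0 W=0
Move 8: W@(2,0) -> caps B=0 W=0
Move 9: B@(2,4) -> caps B=0 W=0
Move 10: W@(1,1) -> caps B=0 W=0
Move 11: B@(3,0) -> caps B=0 W=0
Move 12: W@(0,0) -> caps B=0 W=1

Answer: 0 1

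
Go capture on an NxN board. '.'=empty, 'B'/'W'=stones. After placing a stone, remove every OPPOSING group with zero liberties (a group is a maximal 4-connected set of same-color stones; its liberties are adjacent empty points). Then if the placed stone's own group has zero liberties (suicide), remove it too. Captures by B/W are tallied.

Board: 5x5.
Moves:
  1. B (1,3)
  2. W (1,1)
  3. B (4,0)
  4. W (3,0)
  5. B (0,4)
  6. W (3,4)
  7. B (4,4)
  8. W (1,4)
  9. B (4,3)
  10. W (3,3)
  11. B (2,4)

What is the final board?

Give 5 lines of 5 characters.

Answer: ....B
.W.B.
....B
W..WW
B..BB

Derivation:
Move 1: B@(1,3) -> caps B=0 W=0
Move 2: W@(1,1) -> caps B=0 W=0
Move 3: B@(4,0) -> caps B=0 W=0
Move 4: W@(3,0) -> caps B=0 W=0
Move 5: B@(0,4) -> caps B=0 W=0
Move 6: W@(3,4) -> caps B=0 W=0
Move 7: B@(4,4) -> caps B=0 W=0
Move 8: W@(1,4) -> caps B=0 W=0
Move 9: B@(4,3) -> caps B=0 W=0
Move 10: W@(3,3) -> caps B=0 W=0
Move 11: B@(2,4) -> caps B=1 W=0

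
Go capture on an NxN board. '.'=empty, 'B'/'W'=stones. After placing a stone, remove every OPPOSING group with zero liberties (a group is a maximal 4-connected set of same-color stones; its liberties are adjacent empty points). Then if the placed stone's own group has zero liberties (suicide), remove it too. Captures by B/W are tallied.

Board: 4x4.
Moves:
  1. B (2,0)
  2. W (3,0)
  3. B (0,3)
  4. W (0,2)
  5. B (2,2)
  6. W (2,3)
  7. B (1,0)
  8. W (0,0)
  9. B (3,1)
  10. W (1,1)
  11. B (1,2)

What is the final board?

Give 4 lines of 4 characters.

Answer: W.WB
BWB.
B.BW
.B..

Derivation:
Move 1: B@(2,0) -> caps B=0 W=0
Move 2: W@(3,0) -> caps B=0 W=0
Move 3: B@(0,3) -> caps B=0 W=0
Move 4: W@(0,2) -> caps B=0 W=0
Move 5: B@(2,2) -> caps B=0 W=0
Move 6: W@(2,3) -> caps B=0 W=0
Move 7: B@(1,0) -> caps B=0 W=0
Move 8: W@(0,0) -> caps B=0 W=0
Move 9: B@(3,1) -> caps B=1 W=0
Move 10: W@(1,1) -> caps B=1 W=0
Move 11: B@(1,2) -> caps B=1 W=0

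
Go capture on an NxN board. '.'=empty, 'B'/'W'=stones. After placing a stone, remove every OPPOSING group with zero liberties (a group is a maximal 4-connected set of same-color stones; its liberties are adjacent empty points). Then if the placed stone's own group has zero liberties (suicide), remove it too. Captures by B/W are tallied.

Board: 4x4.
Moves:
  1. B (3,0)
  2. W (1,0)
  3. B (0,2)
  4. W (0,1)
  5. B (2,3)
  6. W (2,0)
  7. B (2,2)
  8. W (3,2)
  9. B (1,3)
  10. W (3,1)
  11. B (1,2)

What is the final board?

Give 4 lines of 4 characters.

Move 1: B@(3,0) -> caps B=0 W=0
Move 2: W@(1,0) -> caps B=0 W=0
Move 3: B@(0,2) -> caps B=0 W=0
Move 4: W@(0,1) -> caps B=0 W=0
Move 5: B@(2,3) -> caps B=0 W=0
Move 6: W@(2,0) -> caps B=0 W=0
Move 7: B@(2,2) -> caps B=0 W=0
Move 8: W@(3,2) -> caps B=0 W=0
Move 9: B@(1,3) -> caps B=0 W=0
Move 10: W@(3,1) -> caps B=0 W=1
Move 11: B@(1,2) -> caps B=0 W=1

Answer: .WB.
W.BB
W.BB
.WW.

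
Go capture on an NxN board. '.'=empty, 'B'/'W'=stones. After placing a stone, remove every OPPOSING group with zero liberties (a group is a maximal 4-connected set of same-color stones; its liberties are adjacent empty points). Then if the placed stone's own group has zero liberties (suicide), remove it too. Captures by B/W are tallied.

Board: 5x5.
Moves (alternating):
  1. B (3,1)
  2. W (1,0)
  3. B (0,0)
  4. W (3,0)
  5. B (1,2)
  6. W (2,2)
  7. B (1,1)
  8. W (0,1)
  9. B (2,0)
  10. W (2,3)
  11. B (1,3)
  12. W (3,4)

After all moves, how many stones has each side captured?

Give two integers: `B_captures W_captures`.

Answer: 0 1

Derivation:
Move 1: B@(3,1) -> caps B=0 W=0
Move 2: W@(1,0) -> caps B=0 W=0
Move 3: B@(0,0) -> caps B=0 W=0
Move 4: W@(3,0) -> caps B=0 W=0
Move 5: B@(1,2) -> caps B=0 W=0
Move 6: W@(2,2) -> caps B=0 W=0
Move 7: B@(1,1) -> caps B=0 W=0
Move 8: W@(0,1) -> caps B=0 W=1
Move 9: B@(2,0) -> caps B=0 W=1
Move 10: W@(2,3) -> caps B=0 W=1
Move 11: B@(1,3) -> caps B=0 W=1
Move 12: W@(3,4) -> caps B=0 W=1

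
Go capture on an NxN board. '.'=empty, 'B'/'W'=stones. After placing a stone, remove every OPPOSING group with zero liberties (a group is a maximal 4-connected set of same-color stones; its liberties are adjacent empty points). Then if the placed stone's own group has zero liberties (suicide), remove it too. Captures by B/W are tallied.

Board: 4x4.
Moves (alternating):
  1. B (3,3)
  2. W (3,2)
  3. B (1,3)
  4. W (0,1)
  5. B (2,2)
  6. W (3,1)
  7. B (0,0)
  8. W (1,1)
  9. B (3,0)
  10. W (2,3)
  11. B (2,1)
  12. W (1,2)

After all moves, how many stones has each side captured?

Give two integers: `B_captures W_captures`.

Answer: 0 1

Derivation:
Move 1: B@(3,3) -> caps B=0 W=0
Move 2: W@(3,2) -> caps B=0 W=0
Move 3: B@(1,3) -> caps B=0 W=0
Move 4: W@(0,1) -> caps B=0 W=0
Move 5: B@(2,2) -> caps B=0 W=0
Move 6: W@(3,1) -> caps B=0 W=0
Move 7: B@(0,0) -> caps B=0 W=0
Move 8: W@(1,1) -> caps B=0 W=0
Move 9: B@(3,0) -> caps B=0 W=0
Move 10: W@(2,3) -> caps B=0 W=1
Move 11: B@(2,1) -> caps B=0 W=1
Move 12: W@(1,2) -> caps B=0 W=1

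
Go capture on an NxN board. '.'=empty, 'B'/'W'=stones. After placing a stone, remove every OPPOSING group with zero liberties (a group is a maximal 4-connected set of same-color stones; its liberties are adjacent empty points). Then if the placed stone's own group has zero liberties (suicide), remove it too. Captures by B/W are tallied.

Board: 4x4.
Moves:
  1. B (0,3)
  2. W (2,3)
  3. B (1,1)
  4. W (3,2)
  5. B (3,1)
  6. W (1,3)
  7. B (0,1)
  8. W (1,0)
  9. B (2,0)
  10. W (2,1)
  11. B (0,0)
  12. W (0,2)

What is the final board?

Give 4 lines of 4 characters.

Answer: BBW.
.B.W
BW.W
.BW.

Derivation:
Move 1: B@(0,3) -> caps B=0 W=0
Move 2: W@(2,3) -> caps B=0 W=0
Move 3: B@(1,1) -> caps B=0 W=0
Move 4: W@(3,2) -> caps B=0 W=0
Move 5: B@(3,1) -> caps B=0 W=0
Move 6: W@(1,3) -> caps B=0 W=0
Move 7: B@(0,1) -> caps B=0 W=0
Move 8: W@(1,0) -> caps B=0 W=0
Move 9: B@(2,0) -> caps B=0 W=0
Move 10: W@(2,1) -> caps B=0 W=0
Move 11: B@(0,0) -> caps B=1 W=0
Move 12: W@(0,2) -> caps B=1 W=1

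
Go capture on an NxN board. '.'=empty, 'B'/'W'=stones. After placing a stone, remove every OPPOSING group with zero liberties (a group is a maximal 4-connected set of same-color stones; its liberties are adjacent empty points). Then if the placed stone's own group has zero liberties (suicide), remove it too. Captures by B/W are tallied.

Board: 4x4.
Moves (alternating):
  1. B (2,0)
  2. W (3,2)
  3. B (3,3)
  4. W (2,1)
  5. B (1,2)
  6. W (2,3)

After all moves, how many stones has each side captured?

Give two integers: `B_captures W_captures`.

Move 1: B@(2,0) -> caps B=0 W=0
Move 2: W@(3,2) -> caps B=0 W=0
Move 3: B@(3,3) -> caps B=0 W=0
Move 4: W@(2,1) -> caps B=0 W=0
Move 5: B@(1,2) -> caps B=0 W=0
Move 6: W@(2,3) -> caps B=0 W=1

Answer: 0 1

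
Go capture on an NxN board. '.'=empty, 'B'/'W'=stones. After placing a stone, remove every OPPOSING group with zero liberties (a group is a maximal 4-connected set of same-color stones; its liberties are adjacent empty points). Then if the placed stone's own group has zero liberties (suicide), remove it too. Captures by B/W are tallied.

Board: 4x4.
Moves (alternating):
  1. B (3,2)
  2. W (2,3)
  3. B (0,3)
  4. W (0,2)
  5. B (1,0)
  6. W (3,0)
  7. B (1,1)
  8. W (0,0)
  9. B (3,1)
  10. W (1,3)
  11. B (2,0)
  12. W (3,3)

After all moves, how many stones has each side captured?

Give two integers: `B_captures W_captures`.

Answer: 1 1

Derivation:
Move 1: B@(3,2) -> caps B=0 W=0
Move 2: W@(2,3) -> caps B=0 W=0
Move 3: B@(0,3) -> caps B=0 W=0
Move 4: W@(0,2) -> caps B=0 W=0
Move 5: B@(1,0) -> caps B=0 W=0
Move 6: W@(3,0) -> caps B=0 W=0
Move 7: B@(1,1) -> caps B=0 W=0
Move 8: W@(0,0) -> caps B=0 W=0
Move 9: B@(3,1) -> caps B=0 W=0
Move 10: W@(1,3) -> caps B=0 W=1
Move 11: B@(2,0) -> caps B=1 W=1
Move 12: W@(3,3) -> caps B=1 W=1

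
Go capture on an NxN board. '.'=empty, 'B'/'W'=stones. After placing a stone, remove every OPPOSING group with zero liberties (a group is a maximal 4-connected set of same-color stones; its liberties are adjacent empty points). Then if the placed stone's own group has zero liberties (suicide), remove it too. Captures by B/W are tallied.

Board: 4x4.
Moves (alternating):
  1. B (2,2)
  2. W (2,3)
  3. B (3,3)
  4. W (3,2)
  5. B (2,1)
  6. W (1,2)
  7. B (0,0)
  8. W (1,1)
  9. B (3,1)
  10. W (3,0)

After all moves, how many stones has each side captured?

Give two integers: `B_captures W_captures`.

Move 1: B@(2,2) -> caps B=0 W=0
Move 2: W@(2,3) -> caps B=0 W=0
Move 3: B@(3,3) -> caps B=0 W=0
Move 4: W@(3,2) -> caps B=0 W=1
Move 5: B@(2,1) -> caps B=0 W=1
Move 6: W@(1,2) -> caps B=0 W=1
Move 7: B@(0,0) -> caps B=0 W=1
Move 8: W@(1,1) -> caps B=0 W=1
Move 9: B@(3,1) -> caps B=0 W=1
Move 10: W@(3,0) -> caps B=0 W=1

Answer: 0 1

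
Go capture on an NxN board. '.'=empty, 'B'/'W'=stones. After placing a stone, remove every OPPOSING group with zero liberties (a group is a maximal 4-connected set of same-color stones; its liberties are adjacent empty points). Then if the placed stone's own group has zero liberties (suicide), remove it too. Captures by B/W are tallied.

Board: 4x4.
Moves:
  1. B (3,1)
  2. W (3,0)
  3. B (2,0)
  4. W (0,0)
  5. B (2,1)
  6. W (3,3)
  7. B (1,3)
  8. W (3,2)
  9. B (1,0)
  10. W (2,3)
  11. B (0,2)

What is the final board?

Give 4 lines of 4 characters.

Answer: W.B.
B..B
BB.W
.BWW

Derivation:
Move 1: B@(3,1) -> caps B=0 W=0
Move 2: W@(3,0) -> caps B=0 W=0
Move 3: B@(2,0) -> caps B=1 W=0
Move 4: W@(0,0) -> caps B=1 W=0
Move 5: B@(2,1) -> caps B=1 W=0
Move 6: W@(3,3) -> caps B=1 W=0
Move 7: B@(1,3) -> caps B=1 W=0
Move 8: W@(3,2) -> caps B=1 W=0
Move 9: B@(1,0) -> caps B=1 W=0
Move 10: W@(2,3) -> caps B=1 W=0
Move 11: B@(0,2) -> caps B=1 W=0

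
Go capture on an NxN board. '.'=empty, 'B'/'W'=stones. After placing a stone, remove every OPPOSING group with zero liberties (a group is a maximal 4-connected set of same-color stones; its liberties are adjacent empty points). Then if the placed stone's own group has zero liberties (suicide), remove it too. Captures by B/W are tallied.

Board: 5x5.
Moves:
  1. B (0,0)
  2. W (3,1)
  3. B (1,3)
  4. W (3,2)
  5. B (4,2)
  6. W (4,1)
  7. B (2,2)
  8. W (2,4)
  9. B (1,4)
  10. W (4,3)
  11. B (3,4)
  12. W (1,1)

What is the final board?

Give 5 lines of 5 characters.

Move 1: B@(0,0) -> caps B=0 W=0
Move 2: W@(3,1) -> caps B=0 W=0
Move 3: B@(1,3) -> caps B=0 W=0
Move 4: W@(3,2) -> caps B=0 W=0
Move 5: B@(4,2) -> caps B=0 W=0
Move 6: W@(4,1) -> caps B=0 W=0
Move 7: B@(2,2) -> caps B=0 W=0
Move 8: W@(2,4) -> caps B=0 W=0
Move 9: B@(1,4) -> caps B=0 W=0
Move 10: W@(4,3) -> caps B=0 W=1
Move 11: B@(3,4) -> caps B=0 W=1
Move 12: W@(1,1) -> caps B=0 W=1

Answer: B....
.W.BB
..B.W
.WW.B
.W.W.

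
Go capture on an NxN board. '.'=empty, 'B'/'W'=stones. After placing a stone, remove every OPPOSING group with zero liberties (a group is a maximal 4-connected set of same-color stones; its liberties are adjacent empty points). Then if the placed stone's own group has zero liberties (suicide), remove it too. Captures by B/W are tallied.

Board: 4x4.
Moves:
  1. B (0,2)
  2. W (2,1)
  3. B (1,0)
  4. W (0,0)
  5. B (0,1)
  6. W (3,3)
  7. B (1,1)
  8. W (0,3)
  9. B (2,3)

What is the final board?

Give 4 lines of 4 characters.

Move 1: B@(0,2) -> caps B=0 W=0
Move 2: W@(2,1) -> caps B=0 W=0
Move 3: B@(1,0) -> caps B=0 W=0
Move 4: W@(0,0) -> caps B=0 W=0
Move 5: B@(0,1) -> caps B=1 W=0
Move 6: W@(3,3) -> caps B=1 W=0
Move 7: B@(1,1) -> caps B=1 W=0
Move 8: W@(0,3) -> caps B=1 W=0
Move 9: B@(2,3) -> caps B=1 W=0

Answer: .BBW
BB..
.W.B
...W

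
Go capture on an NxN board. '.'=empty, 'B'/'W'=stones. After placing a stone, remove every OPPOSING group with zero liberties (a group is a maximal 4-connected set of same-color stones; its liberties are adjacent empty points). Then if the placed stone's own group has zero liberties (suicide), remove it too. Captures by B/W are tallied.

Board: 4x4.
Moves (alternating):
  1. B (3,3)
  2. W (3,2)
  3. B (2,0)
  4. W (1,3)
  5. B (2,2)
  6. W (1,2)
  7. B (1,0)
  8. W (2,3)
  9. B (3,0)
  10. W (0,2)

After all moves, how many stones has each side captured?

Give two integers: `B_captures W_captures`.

Move 1: B@(3,3) -> caps B=0 W=0
Move 2: W@(3,2) -> caps B=0 W=0
Move 3: B@(2,0) -> caps B=0 W=0
Move 4: W@(1,3) -> caps B=0 W=0
Move 5: B@(2,2) -> caps B=0 W=0
Move 6: W@(1,2) -> caps B=0 W=0
Move 7: B@(1,0) -> caps B=0 W=0
Move 8: W@(2,3) -> caps B=0 W=1
Move 9: B@(3,0) -> caps B=0 W=1
Move 10: W@(0,2) -> caps B=0 W=1

Answer: 0 1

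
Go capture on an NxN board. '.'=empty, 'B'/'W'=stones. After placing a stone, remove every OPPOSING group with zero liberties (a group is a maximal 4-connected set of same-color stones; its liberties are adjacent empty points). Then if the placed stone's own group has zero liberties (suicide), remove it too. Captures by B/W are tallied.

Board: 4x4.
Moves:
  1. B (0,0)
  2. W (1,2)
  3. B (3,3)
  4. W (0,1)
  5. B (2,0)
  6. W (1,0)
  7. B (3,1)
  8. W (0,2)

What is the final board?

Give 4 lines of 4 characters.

Answer: .WW.
W.W.
B...
.B.B

Derivation:
Move 1: B@(0,0) -> caps B=0 W=0
Move 2: W@(1,2) -> caps B=0 W=0
Move 3: B@(3,3) -> caps B=0 W=0
Move 4: W@(0,1) -> caps B=0 W=0
Move 5: B@(2,0) -> caps B=0 W=0
Move 6: W@(1,0) -> caps B=0 W=1
Move 7: B@(3,1) -> caps B=0 W=1
Move 8: W@(0,2) -> caps B=0 W=1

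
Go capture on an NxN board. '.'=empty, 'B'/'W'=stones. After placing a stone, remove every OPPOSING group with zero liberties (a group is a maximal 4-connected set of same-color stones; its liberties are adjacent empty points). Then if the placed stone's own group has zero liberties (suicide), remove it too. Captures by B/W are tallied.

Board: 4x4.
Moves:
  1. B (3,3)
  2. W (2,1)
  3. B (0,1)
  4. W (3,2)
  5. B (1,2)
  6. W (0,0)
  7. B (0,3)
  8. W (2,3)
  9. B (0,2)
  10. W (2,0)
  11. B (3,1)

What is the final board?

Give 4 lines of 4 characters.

Move 1: B@(3,3) -> caps B=0 W=0
Move 2: W@(2,1) -> caps B=0 W=0
Move 3: B@(0,1) -> caps B=0 W=0
Move 4: W@(3,2) -> caps B=0 W=0
Move 5: B@(1,2) -> caps B=0 W=0
Move 6: W@(0,0) -> caps B=0 W=0
Move 7: B@(0,3) -> caps B=0 W=0
Move 8: W@(2,3) -> caps B=0 W=1
Move 9: B@(0,2) -> caps B=0 W=1
Move 10: W@(2,0) -> caps B=0 W=1
Move 11: B@(3,1) -> caps B=0 W=1

Answer: WBBB
..B.
WW.W
.BW.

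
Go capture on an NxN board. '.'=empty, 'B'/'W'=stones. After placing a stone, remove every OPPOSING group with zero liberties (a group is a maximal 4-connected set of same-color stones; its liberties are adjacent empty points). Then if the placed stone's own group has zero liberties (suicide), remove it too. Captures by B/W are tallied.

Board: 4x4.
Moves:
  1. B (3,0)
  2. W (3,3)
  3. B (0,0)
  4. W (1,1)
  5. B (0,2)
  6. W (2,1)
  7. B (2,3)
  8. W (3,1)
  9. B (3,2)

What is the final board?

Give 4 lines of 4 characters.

Answer: B.B.
.W..
.W.B
BWB.

Derivation:
Move 1: B@(3,0) -> caps B=0 W=0
Move 2: W@(3,3) -> caps B=0 W=0
Move 3: B@(0,0) -> caps B=0 W=0
Move 4: W@(1,1) -> caps B=0 W=0
Move 5: B@(0,2) -> caps B=0 W=0
Move 6: W@(2,1) -> caps B=0 W=0
Move 7: B@(2,3) -> caps B=0 W=0
Move 8: W@(3,1) -> caps B=0 W=0
Move 9: B@(3,2) -> caps B=1 W=0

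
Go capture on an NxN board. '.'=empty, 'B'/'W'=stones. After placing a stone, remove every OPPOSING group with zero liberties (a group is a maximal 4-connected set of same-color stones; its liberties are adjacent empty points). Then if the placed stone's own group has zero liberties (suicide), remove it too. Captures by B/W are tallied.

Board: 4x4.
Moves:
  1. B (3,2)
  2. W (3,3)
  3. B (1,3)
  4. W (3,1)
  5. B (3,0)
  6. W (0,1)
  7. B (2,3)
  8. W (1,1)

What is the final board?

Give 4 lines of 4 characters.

Move 1: B@(3,2) -> caps B=0 W=0
Move 2: W@(3,3) -> caps B=0 W=0
Move 3: B@(1,3) -> caps B=0 W=0
Move 4: W@(3,1) -> caps B=0 W=0
Move 5: B@(3,0) -> caps B=0 W=0
Move 6: W@(0,1) -> caps B=0 W=0
Move 7: B@(2,3) -> caps B=1 W=0
Move 8: W@(1,1) -> caps B=1 W=0

Answer: .W..
.W.B
...B
BWB.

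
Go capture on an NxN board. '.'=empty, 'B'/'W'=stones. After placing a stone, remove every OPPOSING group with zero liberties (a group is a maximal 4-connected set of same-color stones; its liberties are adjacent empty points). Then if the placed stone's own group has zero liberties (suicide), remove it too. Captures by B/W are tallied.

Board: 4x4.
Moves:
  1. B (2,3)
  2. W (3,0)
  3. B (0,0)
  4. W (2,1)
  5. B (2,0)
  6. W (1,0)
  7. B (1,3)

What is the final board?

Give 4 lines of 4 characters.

Move 1: B@(2,3) -> caps B=0 W=0
Move 2: W@(3,0) -> caps B=0 W=0
Move 3: B@(0,0) -> caps B=0 W=0
Move 4: W@(2,1) -> caps B=0 W=0
Move 5: B@(2,0) -> caps B=0 W=0
Move 6: W@(1,0) -> caps B=0 W=1
Move 7: B@(1,3) -> caps B=0 W=1

Answer: B...
W..B
.W.B
W...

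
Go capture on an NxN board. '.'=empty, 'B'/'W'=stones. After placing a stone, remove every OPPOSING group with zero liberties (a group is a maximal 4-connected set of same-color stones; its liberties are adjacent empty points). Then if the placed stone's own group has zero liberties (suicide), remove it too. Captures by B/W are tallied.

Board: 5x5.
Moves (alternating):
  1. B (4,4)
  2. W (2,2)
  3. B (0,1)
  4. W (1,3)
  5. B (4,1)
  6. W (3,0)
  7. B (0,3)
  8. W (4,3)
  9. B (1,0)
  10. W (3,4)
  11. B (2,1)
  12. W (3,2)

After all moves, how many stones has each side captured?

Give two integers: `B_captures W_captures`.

Move 1: B@(4,4) -> caps B=0 W=0
Move 2: W@(2,2) -> caps B=0 W=0
Move 3: B@(0,1) -> caps B=0 W=0
Move 4: W@(1,3) -> caps B=0 W=0
Move 5: B@(4,1) -> caps B=0 W=0
Move 6: W@(3,0) -> caps B=0 W=0
Move 7: B@(0,3) -> caps B=0 W=0
Move 8: W@(4,3) -> caps B=0 W=0
Move 9: B@(1,0) -> caps B=0 W=0
Move 10: W@(3,4) -> caps B=0 W=1
Move 11: B@(2,1) -> caps B=0 W=1
Move 12: W@(3,2) -> caps B=0 W=1

Answer: 0 1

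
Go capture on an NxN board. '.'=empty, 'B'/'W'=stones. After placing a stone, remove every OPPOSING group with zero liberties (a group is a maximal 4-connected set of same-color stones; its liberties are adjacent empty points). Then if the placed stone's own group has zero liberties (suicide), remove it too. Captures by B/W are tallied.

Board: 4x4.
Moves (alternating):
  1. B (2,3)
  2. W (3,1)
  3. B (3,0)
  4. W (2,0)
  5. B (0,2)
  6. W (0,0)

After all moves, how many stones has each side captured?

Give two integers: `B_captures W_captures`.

Answer: 0 1

Derivation:
Move 1: B@(2,3) -> caps B=0 W=0
Move 2: W@(3,1) -> caps B=0 W=0
Move 3: B@(3,0) -> caps B=0 W=0
Move 4: W@(2,0) -> caps B=0 W=1
Move 5: B@(0,2) -> caps B=0 W=1
Move 6: W@(0,0) -> caps B=0 W=1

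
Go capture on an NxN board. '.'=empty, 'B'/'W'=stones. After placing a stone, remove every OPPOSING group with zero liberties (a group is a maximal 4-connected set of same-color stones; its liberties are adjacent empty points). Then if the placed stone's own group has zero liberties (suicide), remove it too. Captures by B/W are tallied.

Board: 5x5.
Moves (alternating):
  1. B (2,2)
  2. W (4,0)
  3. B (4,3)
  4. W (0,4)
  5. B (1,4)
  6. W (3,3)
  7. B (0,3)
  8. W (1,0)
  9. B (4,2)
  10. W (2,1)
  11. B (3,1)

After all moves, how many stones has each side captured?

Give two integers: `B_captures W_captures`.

Move 1: B@(2,2) -> caps B=0 W=0
Move 2: W@(4,0) -> caps B=0 W=0
Move 3: B@(4,3) -> caps B=0 W=0
Move 4: W@(0,4) -> caps B=0 W=0
Move 5: B@(1,4) -> caps B=0 W=0
Move 6: W@(3,3) -> caps B=0 W=0
Move 7: B@(0,3) -> caps B=1 W=0
Move 8: W@(1,0) -> caps B=1 W=0
Move 9: B@(4,2) -> caps B=1 W=0
Move 10: W@(2,1) -> caps B=1 W=0
Move 11: B@(3,1) -> caps B=1 W=0

Answer: 1 0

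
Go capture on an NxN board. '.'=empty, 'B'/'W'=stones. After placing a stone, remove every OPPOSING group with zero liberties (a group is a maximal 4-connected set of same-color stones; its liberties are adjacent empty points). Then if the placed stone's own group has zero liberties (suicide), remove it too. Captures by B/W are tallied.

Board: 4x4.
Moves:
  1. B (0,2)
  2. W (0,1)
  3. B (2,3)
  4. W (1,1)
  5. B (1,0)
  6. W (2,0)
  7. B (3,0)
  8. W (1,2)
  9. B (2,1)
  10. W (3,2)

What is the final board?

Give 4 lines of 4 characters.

Move 1: B@(0,2) -> caps B=0 W=0
Move 2: W@(0,1) -> caps B=0 W=0
Move 3: B@(2,3) -> caps B=0 W=0
Move 4: W@(1,1) -> caps B=0 W=0
Move 5: B@(1,0) -> caps B=0 W=0
Move 6: W@(2,0) -> caps B=0 W=0
Move 7: B@(3,0) -> caps B=0 W=0
Move 8: W@(1,2) -> caps B=0 W=0
Move 9: B@(2,1) -> caps B=1 W=0
Move 10: W@(3,2) -> caps B=1 W=0

Answer: .WB.
BWW.
.B.B
B.W.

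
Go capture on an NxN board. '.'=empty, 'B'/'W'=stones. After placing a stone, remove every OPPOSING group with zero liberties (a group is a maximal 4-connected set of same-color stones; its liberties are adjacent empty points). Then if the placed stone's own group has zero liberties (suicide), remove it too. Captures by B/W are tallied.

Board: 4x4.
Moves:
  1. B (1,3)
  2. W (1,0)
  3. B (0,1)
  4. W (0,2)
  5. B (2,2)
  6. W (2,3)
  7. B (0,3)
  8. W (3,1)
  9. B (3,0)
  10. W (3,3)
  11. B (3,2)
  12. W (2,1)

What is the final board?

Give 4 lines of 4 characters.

Move 1: B@(1,3) -> caps B=0 W=0
Move 2: W@(1,0) -> caps B=0 W=0
Move 3: B@(0,1) -> caps B=0 W=0
Move 4: W@(0,2) -> caps B=0 W=0
Move 5: B@(2,2) -> caps B=0 W=0
Move 6: W@(2,3) -> caps B=0 W=0
Move 7: B@(0,3) -> caps B=0 W=0
Move 8: W@(3,1) -> caps B=0 W=0
Move 9: B@(3,0) -> caps B=0 W=0
Move 10: W@(3,3) -> caps B=0 W=0
Move 11: B@(3,2) -> caps B=2 W=0
Move 12: W@(2,1) -> caps B=2 W=0

Answer: .BWB
W..B
.WB.
BWB.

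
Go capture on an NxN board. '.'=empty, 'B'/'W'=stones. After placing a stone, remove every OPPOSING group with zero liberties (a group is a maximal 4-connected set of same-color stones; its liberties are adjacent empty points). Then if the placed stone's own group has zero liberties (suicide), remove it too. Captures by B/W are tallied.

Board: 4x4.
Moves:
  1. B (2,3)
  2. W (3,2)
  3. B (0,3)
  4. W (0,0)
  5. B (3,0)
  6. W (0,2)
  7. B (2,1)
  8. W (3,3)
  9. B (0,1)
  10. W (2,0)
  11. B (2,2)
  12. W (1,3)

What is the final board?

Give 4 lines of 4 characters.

Answer: WBW.
...W
WBBB
B.WW

Derivation:
Move 1: B@(2,3) -> caps B=0 W=0
Move 2: W@(3,2) -> caps B=0 W=0
Move 3: B@(0,3) -> caps B=0 W=0
Move 4: W@(0,0) -> caps B=0 W=0
Move 5: B@(3,0) -> caps B=0 W=0
Move 6: W@(0,2) -> caps B=0 W=0
Move 7: B@(2,1) -> caps B=0 W=0
Move 8: W@(3,3) -> caps B=0 W=0
Move 9: B@(0,1) -> caps B=0 W=0
Move 10: W@(2,0) -> caps B=0 W=0
Move 11: B@(2,2) -> caps B=0 W=0
Move 12: W@(1,3) -> caps B=0 W=1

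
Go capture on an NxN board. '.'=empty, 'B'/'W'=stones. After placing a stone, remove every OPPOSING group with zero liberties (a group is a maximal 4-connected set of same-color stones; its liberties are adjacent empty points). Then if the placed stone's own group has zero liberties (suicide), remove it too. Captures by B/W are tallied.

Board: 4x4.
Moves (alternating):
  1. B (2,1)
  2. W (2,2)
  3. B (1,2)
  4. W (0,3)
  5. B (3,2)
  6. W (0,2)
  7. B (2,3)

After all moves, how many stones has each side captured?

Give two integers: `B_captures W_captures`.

Answer: 1 0

Derivation:
Move 1: B@(2,1) -> caps B=0 W=0
Move 2: W@(2,2) -> caps B=0 W=0
Move 3: B@(1,2) -> caps B=0 W=0
Move 4: W@(0,3) -> caps B=0 W=0
Move 5: B@(3,2) -> caps B=0 W=0
Move 6: W@(0,2) -> caps B=0 W=0
Move 7: B@(2,3) -> caps B=1 W=0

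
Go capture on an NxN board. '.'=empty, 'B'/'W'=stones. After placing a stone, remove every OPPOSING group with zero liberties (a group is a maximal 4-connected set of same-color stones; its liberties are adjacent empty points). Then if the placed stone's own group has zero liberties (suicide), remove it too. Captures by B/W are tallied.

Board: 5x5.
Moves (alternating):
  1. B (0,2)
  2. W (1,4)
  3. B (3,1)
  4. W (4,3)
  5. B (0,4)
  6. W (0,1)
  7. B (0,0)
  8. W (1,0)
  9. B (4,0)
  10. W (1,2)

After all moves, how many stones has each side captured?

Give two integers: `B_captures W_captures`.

Answer: 0 1

Derivation:
Move 1: B@(0,2) -> caps B=0 W=0
Move 2: W@(1,4) -> caps B=0 W=0
Move 3: B@(3,1) -> caps B=0 W=0
Move 4: W@(4,3) -> caps B=0 W=0
Move 5: B@(0,4) -> caps B=0 W=0
Move 6: W@(0,1) -> caps B=0 W=0
Move 7: B@(0,0) -> caps B=0 W=0
Move 8: W@(1,0) -> caps B=0 W=1
Move 9: B@(4,0) -> caps B=0 W=1
Move 10: W@(1,2) -> caps B=0 W=1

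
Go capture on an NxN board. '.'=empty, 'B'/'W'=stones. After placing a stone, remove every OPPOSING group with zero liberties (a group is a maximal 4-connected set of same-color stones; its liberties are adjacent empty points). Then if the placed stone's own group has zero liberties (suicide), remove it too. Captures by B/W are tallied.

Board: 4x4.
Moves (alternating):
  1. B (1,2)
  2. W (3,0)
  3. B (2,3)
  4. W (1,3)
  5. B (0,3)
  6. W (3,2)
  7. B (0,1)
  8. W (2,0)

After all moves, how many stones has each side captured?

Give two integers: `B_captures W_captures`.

Answer: 1 0

Derivation:
Move 1: B@(1,2) -> caps B=0 W=0
Move 2: W@(3,0) -> caps B=0 W=0
Move 3: B@(2,3) -> caps B=0 W=0
Move 4: W@(1,3) -> caps B=0 W=0
Move 5: B@(0,3) -> caps B=1 W=0
Move 6: W@(3,2) -> caps B=1 W=0
Move 7: B@(0,1) -> caps B=1 W=0
Move 8: W@(2,0) -> caps B=1 W=0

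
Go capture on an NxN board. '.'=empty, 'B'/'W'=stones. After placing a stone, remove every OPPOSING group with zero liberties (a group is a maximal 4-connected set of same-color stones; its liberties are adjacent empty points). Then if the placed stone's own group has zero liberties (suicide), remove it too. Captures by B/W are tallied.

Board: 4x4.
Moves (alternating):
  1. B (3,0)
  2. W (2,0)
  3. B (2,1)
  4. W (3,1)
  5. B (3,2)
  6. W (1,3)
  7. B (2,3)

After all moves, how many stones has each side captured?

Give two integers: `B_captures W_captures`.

Answer: 0 1

Derivation:
Move 1: B@(3,0) -> caps B=0 W=0
Move 2: W@(2,0) -> caps B=0 W=0
Move 3: B@(2,1) -> caps B=0 W=0
Move 4: W@(3,1) -> caps B=0 W=1
Move 5: B@(3,2) -> caps B=0 W=1
Move 6: W@(1,3) -> caps B=0 W=1
Move 7: B@(2,3) -> caps B=0 W=1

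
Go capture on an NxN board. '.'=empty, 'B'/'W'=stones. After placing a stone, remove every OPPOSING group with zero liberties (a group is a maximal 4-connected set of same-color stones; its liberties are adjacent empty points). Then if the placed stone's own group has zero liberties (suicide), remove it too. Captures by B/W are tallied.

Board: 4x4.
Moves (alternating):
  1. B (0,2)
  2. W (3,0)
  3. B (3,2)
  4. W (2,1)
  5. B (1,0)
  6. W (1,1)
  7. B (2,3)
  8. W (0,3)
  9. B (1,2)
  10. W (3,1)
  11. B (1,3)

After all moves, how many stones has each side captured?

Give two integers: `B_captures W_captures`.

Move 1: B@(0,2) -> caps B=0 W=0
Move 2: W@(3,0) -> caps B=0 W=0
Move 3: B@(3,2) -> caps B=0 W=0
Move 4: W@(2,1) -> caps B=0 W=0
Move 5: B@(1,0) -> caps B=0 W=0
Move 6: W@(1,1) -> caps B=0 W=0
Move 7: B@(2,3) -> caps B=0 W=0
Move 8: W@(0,3) -> caps B=0 W=0
Move 9: B@(1,2) -> caps B=0 W=0
Move 10: W@(3,1) -> caps B=0 W=0
Move 11: B@(1,3) -> caps B=1 W=0

Answer: 1 0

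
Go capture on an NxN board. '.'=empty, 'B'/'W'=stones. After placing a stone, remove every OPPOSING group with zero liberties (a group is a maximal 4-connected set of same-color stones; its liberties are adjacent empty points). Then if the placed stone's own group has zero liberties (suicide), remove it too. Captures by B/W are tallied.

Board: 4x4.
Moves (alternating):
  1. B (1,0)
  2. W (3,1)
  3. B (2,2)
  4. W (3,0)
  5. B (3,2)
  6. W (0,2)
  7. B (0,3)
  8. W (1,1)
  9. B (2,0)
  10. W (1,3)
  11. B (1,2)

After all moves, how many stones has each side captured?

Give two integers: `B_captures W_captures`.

Answer: 0 1

Derivation:
Move 1: B@(1,0) -> caps B=0 W=0
Move 2: W@(3,1) -> caps B=0 W=0
Move 3: B@(2,2) -> caps B=0 W=0
Move 4: W@(3,0) -> caps B=0 W=0
Move 5: B@(3,2) -> caps B=0 W=0
Move 6: W@(0,2) -> caps B=0 W=0
Move 7: B@(0,3) -> caps B=0 W=0
Move 8: W@(1,1) -> caps B=0 W=0
Move 9: B@(2,0) -> caps B=0 W=0
Move 10: W@(1,3) -> caps B=0 W=1
Move 11: B@(1,2) -> caps B=0 W=1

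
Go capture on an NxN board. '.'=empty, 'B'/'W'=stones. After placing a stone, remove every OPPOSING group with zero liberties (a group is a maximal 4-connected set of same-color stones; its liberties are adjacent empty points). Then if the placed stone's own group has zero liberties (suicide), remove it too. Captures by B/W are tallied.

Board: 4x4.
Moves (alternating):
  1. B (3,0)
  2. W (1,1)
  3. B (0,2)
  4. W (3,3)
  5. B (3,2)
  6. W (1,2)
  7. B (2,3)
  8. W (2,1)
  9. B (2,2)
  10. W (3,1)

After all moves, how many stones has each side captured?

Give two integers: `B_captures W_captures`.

Answer: 1 0

Derivation:
Move 1: B@(3,0) -> caps B=0 W=0
Move 2: W@(1,1) -> caps B=0 W=0
Move 3: B@(0,2) -> caps B=0 W=0
Move 4: W@(3,3) -> caps B=0 W=0
Move 5: B@(3,2) -> caps B=0 W=0
Move 6: W@(1,2) -> caps B=0 W=0
Move 7: B@(2,3) -> caps B=1 W=0
Move 8: W@(2,1) -> caps B=1 W=0
Move 9: B@(2,2) -> caps B=1 W=0
Move 10: W@(3,1) -> caps B=1 W=0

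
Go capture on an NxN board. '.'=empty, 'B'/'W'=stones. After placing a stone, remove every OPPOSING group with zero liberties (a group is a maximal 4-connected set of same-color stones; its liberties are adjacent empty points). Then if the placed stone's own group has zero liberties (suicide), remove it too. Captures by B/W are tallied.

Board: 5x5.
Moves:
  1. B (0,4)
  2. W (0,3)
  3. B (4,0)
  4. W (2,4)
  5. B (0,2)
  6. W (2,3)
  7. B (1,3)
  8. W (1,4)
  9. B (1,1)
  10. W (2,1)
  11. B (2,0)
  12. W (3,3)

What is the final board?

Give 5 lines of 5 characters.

Answer: ..B.B
.B.BW
BW.WW
...W.
B....

Derivation:
Move 1: B@(0,4) -> caps B=0 W=0
Move 2: W@(0,3) -> caps B=0 W=0
Move 3: B@(4,0) -> caps B=0 W=0
Move 4: W@(2,4) -> caps B=0 W=0
Move 5: B@(0,2) -> caps B=0 W=0
Move 6: W@(2,3) -> caps B=0 W=0
Move 7: B@(1,3) -> caps B=1 W=0
Move 8: W@(1,4) -> caps B=1 W=0
Move 9: B@(1,1) -> caps B=1 W=0
Move 10: W@(2,1) -> caps B=1 W=0
Move 11: B@(2,0) -> caps B=1 W=0
Move 12: W@(3,3) -> caps B=1 W=0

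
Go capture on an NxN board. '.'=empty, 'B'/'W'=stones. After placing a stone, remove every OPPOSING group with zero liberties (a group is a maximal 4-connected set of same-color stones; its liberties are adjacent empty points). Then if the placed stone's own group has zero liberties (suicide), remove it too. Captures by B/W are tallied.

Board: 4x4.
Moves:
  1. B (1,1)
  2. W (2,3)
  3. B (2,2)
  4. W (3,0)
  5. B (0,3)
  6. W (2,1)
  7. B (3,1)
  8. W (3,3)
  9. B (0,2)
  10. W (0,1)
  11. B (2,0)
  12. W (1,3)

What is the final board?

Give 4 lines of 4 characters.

Answer: .WBB
.B.W
B.BW
.B.W

Derivation:
Move 1: B@(1,1) -> caps B=0 W=0
Move 2: W@(2,3) -> caps B=0 W=0
Move 3: B@(2,2) -> caps B=0 W=0
Move 4: W@(3,0) -> caps B=0 W=0
Move 5: B@(0,3) -> caps B=0 W=0
Move 6: W@(2,1) -> caps B=0 W=0
Move 7: B@(3,1) -> caps B=0 W=0
Move 8: W@(3,3) -> caps B=0 W=0
Move 9: B@(0,2) -> caps B=0 W=0
Move 10: W@(0,1) -> caps B=0 W=0
Move 11: B@(2,0) -> caps B=2 W=0
Move 12: W@(1,3) -> caps B=2 W=0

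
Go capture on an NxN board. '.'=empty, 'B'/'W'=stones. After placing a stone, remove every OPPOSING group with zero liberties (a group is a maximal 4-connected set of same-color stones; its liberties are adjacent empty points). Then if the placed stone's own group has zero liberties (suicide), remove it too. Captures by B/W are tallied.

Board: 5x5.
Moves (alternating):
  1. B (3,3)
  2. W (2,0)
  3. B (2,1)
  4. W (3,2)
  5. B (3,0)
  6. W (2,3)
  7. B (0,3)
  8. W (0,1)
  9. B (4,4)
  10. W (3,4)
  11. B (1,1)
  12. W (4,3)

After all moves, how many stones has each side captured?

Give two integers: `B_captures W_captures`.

Move 1: B@(3,3) -> caps B=0 W=0
Move 2: W@(2,0) -> caps B=0 W=0
Move 3: B@(2,1) -> caps B=0 W=0
Move 4: W@(3,2) -> caps B=0 W=0
Move 5: B@(3,0) -> caps B=0 W=0
Move 6: W@(2,3) -> caps B=0 W=0
Move 7: B@(0,3) -> caps B=0 W=0
Move 8: W@(0,1) -> caps B=0 W=0
Move 9: B@(4,4) -> caps B=0 W=0
Move 10: W@(3,4) -> caps B=0 W=0
Move 11: B@(1,1) -> caps B=0 W=0
Move 12: W@(4,3) -> caps B=0 W=2

Answer: 0 2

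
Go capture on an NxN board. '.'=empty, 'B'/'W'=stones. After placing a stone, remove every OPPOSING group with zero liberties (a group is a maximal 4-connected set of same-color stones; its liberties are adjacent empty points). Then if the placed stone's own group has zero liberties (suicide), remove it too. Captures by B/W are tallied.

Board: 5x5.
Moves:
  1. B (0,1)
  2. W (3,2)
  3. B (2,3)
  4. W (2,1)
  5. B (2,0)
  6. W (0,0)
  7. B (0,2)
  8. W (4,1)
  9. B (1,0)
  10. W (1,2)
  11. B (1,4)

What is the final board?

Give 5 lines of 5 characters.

Move 1: B@(0,1) -> caps B=0 W=0
Move 2: W@(3,2) -> caps B=0 W=0
Move 3: B@(2,3) -> caps B=0 W=0
Move 4: W@(2,1) -> caps B=0 W=0
Move 5: B@(2,0) -> caps B=0 W=0
Move 6: W@(0,0) -> caps B=0 W=0
Move 7: B@(0,2) -> caps B=0 W=0
Move 8: W@(4,1) -> caps B=0 W=0
Move 9: B@(1,0) -> caps B=1 W=0
Move 10: W@(1,2) -> caps B=1 W=0
Move 11: B@(1,4) -> caps B=1 W=0

Answer: .BB..
B.W.B
BW.B.
..W..
.W...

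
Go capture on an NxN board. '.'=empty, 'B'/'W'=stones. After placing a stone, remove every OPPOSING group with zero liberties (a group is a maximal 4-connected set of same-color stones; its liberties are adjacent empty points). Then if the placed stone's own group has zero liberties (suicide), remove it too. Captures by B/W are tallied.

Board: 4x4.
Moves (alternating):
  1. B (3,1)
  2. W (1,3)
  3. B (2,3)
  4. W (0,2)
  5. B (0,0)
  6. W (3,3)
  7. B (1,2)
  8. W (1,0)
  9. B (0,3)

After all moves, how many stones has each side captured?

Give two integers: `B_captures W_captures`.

Answer: 1 0

Derivation:
Move 1: B@(3,1) -> caps B=0 W=0
Move 2: W@(1,3) -> caps B=0 W=0
Move 3: B@(2,3) -> caps B=0 W=0
Move 4: W@(0,2) -> caps B=0 W=0
Move 5: B@(0,0) -> caps B=0 W=0
Move 6: W@(3,3) -> caps B=0 W=0
Move 7: B@(1,2) -> caps B=0 W=0
Move 8: W@(1,0) -> caps B=0 W=0
Move 9: B@(0,3) -> caps B=1 W=0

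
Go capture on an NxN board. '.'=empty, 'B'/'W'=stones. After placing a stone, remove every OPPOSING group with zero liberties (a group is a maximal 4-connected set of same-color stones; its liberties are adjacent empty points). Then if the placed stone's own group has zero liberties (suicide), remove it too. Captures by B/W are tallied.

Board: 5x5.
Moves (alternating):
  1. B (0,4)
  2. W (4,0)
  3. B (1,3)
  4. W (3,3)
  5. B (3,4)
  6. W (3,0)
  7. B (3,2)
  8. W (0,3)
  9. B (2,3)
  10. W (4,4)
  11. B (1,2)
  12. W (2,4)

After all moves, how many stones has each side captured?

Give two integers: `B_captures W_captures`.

Answer: 0 1

Derivation:
Move 1: B@(0,4) -> caps B=0 W=0
Move 2: W@(4,0) -> caps B=0 W=0
Move 3: B@(1,3) -> caps B=0 W=0
Move 4: W@(3,3) -> caps B=0 W=0
Move 5: B@(3,4) -> caps B=0 W=0
Move 6: W@(3,0) -> caps B=0 W=0
Move 7: B@(3,2) -> caps B=0 W=0
Move 8: W@(0,3) -> caps B=0 W=0
Move 9: B@(2,3) -> caps B=0 W=0
Move 10: W@(4,4) -> caps B=0 W=0
Move 11: B@(1,2) -> caps B=0 W=0
Move 12: W@(2,4) -> caps B=0 W=1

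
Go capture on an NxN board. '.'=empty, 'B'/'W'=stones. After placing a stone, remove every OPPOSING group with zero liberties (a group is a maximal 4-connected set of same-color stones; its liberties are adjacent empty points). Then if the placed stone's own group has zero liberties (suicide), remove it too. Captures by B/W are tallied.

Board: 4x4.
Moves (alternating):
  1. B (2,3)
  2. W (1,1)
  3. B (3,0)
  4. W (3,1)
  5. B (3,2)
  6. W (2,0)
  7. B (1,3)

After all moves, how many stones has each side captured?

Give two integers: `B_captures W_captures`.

Move 1: B@(2,3) -> caps B=0 W=0
Move 2: W@(1,1) -> caps B=0 W=0
Move 3: B@(3,0) -> caps B=0 W=0
Move 4: W@(3,1) -> caps B=0 W=0
Move 5: B@(3,2) -> caps B=0 W=0
Move 6: W@(2,0) -> caps B=0 W=1
Move 7: B@(1,3) -> caps B=0 W=1

Answer: 0 1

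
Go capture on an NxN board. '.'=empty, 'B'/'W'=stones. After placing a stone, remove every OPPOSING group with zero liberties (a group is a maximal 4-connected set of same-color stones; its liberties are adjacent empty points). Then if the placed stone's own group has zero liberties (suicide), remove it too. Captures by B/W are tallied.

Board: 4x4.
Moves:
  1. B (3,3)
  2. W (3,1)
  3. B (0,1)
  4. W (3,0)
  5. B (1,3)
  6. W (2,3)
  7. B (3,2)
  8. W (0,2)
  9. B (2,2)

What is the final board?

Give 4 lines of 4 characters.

Answer: .BW.
...B
..B.
WWBB

Derivation:
Move 1: B@(3,3) -> caps B=0 W=0
Move 2: W@(3,1) -> caps B=0 W=0
Move 3: B@(0,1) -> caps B=0 W=0
Move 4: W@(3,0) -> caps B=0 W=0
Move 5: B@(1,3) -> caps B=0 W=0
Move 6: W@(2,3) -> caps B=0 W=0
Move 7: B@(3,2) -> caps B=0 W=0
Move 8: W@(0,2) -> caps B=0 W=0
Move 9: B@(2,2) -> caps B=1 W=0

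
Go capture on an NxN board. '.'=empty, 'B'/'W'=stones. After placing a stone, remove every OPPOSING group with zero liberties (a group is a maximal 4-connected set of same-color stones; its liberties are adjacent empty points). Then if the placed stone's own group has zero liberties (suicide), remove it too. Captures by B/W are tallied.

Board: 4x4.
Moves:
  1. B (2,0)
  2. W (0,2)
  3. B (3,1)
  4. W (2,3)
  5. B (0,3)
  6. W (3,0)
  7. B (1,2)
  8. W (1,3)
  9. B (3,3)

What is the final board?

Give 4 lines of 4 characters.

Answer: ..W.
..BW
B..W
.B.B

Derivation:
Move 1: B@(2,0) -> caps B=0 W=0
Move 2: W@(0,2) -> caps B=0 W=0
Move 3: B@(3,1) -> caps B=0 W=0
Move 4: W@(2,3) -> caps B=0 W=0
Move 5: B@(0,3) -> caps B=0 W=0
Move 6: W@(3,0) -> caps B=0 W=0
Move 7: B@(1,2) -> caps B=0 W=0
Move 8: W@(1,3) -> caps B=0 W=1
Move 9: B@(3,3) -> caps B=0 W=1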